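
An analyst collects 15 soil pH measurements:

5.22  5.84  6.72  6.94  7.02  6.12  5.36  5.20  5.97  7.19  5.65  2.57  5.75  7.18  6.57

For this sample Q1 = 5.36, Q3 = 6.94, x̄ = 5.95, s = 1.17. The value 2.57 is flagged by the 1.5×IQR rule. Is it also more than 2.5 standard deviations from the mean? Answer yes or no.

yes

z = (2.57 − 5.95) / 1.17 = -2.89.
|z| = 2.89 > 2.5.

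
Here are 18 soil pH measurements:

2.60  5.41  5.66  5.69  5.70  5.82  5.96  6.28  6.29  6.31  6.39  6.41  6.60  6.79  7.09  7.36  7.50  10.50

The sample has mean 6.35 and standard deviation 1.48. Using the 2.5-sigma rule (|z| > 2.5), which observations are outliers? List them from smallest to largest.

2.60, 10.50

Cutoffs at x̄ ± 2.5s: 6.35 ± 2.5·1.48 = [2.65, 10.05].
2.60: z = -2.53, |z| > 2.5 → outlier.
10.50: z = 2.80, |z| > 2.5 → outlier.
Every other value lies within [2.65, 10.05].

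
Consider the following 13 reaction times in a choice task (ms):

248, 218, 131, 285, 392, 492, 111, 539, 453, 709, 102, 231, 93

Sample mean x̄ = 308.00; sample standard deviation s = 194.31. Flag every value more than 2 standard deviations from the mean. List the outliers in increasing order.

Cutoffs at x̄ ± 2s: 308.00 ± 2·194.31 = [-80.62, 696.62].
709: z = 2.06, |z| > 2 → outlier.
Every other value lies within [-80.62, 696.62].

709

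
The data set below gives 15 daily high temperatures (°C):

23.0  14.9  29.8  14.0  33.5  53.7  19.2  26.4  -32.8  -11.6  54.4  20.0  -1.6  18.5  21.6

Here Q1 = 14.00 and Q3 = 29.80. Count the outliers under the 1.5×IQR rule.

4

IQR = 15.80; fences at 14.00 − 23.70 = -9.70 and 29.80 + 23.70 = 53.50.
Outside the cutoffs: -32.8, -11.6, 53.7, 54.4.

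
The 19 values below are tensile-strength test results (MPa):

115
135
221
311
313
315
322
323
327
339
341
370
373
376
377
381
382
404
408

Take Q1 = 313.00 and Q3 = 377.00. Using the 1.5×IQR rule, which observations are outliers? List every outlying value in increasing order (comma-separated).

115, 135

IQR = Q3 − Q1 = 377.00 − 313.00 = 64.00.
Lower fence = Q1 − 1.5·IQR = 313.00 − 96.00 = 217.00.
Upper fence = Q3 + 1.5·IQR = 377.00 + 96.00 = 473.00.
115 < 217.00 → outlier.
135 < 217.00 → outlier.
All remaining values lie within [217.00, 473.00].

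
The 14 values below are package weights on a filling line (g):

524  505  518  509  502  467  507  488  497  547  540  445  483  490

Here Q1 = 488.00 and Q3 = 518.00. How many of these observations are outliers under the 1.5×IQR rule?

0

IQR = 30.00; fences at 488.00 − 45.00 = 443.00 and 518.00 + 45.00 = 563.00.
Every value lies within the cutoffs.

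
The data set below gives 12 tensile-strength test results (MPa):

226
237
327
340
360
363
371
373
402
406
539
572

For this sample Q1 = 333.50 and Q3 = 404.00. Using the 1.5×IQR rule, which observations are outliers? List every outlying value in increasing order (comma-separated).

IQR = Q3 − Q1 = 404.00 − 333.50 = 70.50.
Lower fence = Q1 − 1.5·IQR = 333.50 − 105.75 = 227.75.
Upper fence = Q3 + 1.5·IQR = 404.00 + 105.75 = 509.75.
226 < 227.75 → outlier.
539 > 509.75 → outlier.
572 > 509.75 → outlier.
All remaining values lie within [227.75, 509.75].

226, 539, 572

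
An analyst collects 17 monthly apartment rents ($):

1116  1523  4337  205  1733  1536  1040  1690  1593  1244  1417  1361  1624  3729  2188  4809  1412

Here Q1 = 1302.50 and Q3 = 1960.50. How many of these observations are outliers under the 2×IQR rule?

3

IQR = 658.00; fences at 1302.50 − 1316.00 = -13.50 and 1960.50 + 1316.00 = 3276.50.
Outside the cutoffs: 3729, 4337, 4809.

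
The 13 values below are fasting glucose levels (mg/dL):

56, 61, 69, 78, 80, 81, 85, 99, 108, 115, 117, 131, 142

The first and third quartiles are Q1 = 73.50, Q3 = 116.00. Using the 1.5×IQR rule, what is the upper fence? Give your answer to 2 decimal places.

IQR = Q3 − Q1 = 116.00 − 73.50 = 42.50.
Lower fence = Q1 − 1.5·IQR = 73.50 − 63.75 = 9.75.
Upper fence = Q3 + 1.5·IQR = 116.00 + 63.75 = 179.75.

179.75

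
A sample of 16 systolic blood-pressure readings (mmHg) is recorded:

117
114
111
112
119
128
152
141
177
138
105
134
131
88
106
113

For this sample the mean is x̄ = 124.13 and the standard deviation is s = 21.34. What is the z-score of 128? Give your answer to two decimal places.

z = (128 − 124.13) / 21.34 = 0.18.

0.18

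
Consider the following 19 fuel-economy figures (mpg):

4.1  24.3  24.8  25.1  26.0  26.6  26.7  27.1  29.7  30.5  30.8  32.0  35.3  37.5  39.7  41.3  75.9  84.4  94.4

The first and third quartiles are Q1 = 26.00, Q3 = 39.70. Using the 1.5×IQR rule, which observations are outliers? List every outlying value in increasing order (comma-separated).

IQR = Q3 − Q1 = 39.70 − 26.00 = 13.70.
Lower fence = Q1 − 1.5·IQR = 26.00 − 20.55 = 5.45.
Upper fence = Q3 + 1.5·IQR = 39.70 + 20.55 = 60.25.
4.1 < 5.45 → outlier.
75.9 > 60.25 → outlier.
84.4 > 60.25 → outlier.
94.4 > 60.25 → outlier.
All remaining values lie within [5.45, 60.25].

4.1, 75.9, 84.4, 94.4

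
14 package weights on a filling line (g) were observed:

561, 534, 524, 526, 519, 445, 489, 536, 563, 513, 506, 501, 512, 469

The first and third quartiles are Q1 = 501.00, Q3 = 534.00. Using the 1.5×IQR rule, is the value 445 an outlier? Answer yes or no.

IQR = Q3 − Q1 = 534.00 − 501.00 = 33.00.
Lower fence = Q1 − 1.5·IQR = 501.00 − 49.50 = 451.50.
Upper fence = Q3 + 1.5·IQR = 534.00 + 49.50 = 583.50.
445 lies below the lower fence.

yes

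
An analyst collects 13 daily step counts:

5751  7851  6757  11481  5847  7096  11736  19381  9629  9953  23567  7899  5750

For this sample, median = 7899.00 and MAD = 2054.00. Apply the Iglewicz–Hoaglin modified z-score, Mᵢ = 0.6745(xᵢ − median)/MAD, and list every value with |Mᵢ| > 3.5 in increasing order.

19381, 23567

|Mᵢ| > 3.5 ⇔ |xᵢ − 7899.00| > 3.5·2054.00/0.6745 = 10658.27.
So outliers lie outside [-2759.27, 18557.27].
19381: M = 3.77 → outlier.
23567: M = 5.15 → outlier.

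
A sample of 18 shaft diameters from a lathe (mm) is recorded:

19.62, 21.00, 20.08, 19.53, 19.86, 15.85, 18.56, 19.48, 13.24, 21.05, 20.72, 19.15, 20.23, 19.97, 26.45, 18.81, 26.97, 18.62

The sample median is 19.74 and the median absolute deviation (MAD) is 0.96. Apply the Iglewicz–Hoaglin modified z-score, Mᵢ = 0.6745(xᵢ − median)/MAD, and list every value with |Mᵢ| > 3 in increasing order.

|Mᵢ| > 3 ⇔ |xᵢ − 19.74| > 3·0.96/0.6745 = 4.27.
So outliers lie outside [15.47, 24.01].
13.24: M = -4.57 → outlier.
26.45: M = 4.71 → outlier.
26.97: M = 5.08 → outlier.

13.24, 26.45, 26.97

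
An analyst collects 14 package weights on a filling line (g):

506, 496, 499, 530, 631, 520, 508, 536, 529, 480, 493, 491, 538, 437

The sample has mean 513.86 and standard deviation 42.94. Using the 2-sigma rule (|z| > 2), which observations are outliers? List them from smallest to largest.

631

Cutoffs at x̄ ± 2s: 513.86 ± 2·42.94 = [427.98, 599.74].
631: z = 2.73, |z| > 2 → outlier.
Every other value lies within [427.98, 599.74].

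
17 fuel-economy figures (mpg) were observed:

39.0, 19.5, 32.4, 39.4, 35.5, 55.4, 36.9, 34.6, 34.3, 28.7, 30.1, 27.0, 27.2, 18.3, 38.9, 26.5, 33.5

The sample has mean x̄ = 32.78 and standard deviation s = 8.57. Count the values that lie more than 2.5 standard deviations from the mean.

Cutoffs: x̄ ± 2.5s = [11.355, 54.205].
Outside the cutoffs: 55.4.

1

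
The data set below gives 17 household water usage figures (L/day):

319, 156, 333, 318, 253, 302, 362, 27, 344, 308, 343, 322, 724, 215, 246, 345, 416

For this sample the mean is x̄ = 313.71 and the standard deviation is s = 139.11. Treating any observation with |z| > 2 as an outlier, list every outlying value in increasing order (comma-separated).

27, 724

Cutoffs at x̄ ± 2s: 313.71 ± 2·139.11 = [35.49, 591.93].
27: z = -2.06, |z| > 2 → outlier.
724: z = 2.95, |z| > 2 → outlier.
Every other value lies within [35.49, 591.93].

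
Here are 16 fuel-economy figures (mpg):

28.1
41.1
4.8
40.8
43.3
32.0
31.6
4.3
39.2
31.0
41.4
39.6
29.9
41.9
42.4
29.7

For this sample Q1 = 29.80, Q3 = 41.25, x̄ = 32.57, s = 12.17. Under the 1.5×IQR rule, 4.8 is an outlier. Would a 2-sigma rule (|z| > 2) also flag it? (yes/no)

z = (4.8 − 32.57) / 12.17 = -2.28.
|z| = 2.28 > 2.

yes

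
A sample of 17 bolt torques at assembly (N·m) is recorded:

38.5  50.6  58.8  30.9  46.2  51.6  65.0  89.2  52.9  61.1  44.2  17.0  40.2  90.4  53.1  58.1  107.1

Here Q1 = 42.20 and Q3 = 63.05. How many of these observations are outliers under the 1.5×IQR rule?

IQR = 20.85; fences at 42.20 − 31.275 = 10.925 and 63.05 + 31.275 = 94.325.
Outside the cutoffs: 107.1.

1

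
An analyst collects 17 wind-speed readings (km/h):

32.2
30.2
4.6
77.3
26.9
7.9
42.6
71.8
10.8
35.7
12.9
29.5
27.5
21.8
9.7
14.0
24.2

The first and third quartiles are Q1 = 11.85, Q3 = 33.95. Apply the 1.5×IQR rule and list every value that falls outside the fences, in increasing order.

IQR = Q3 − Q1 = 33.95 − 11.85 = 22.10.
Lower fence = Q1 − 1.5·IQR = 11.85 − 33.15 = -21.30.
Upper fence = Q3 + 1.5·IQR = 33.95 + 33.15 = 67.10.
71.8 > 67.10 → outlier.
77.3 > 67.10 → outlier.
All remaining values lie within [-21.30, 67.10].

71.8, 77.3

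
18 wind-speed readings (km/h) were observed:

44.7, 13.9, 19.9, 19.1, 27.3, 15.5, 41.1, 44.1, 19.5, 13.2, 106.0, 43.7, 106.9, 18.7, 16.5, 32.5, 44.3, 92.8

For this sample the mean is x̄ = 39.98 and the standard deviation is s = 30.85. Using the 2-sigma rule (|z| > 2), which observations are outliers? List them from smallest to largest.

106.0, 106.9

Cutoffs at x̄ ± 2s: 39.98 ± 2·30.85 = [-21.72, 101.68].
106.0: z = 2.14, |z| > 2 → outlier.
106.9: z = 2.17, |z| > 2 → outlier.
Every other value lies within [-21.72, 101.68].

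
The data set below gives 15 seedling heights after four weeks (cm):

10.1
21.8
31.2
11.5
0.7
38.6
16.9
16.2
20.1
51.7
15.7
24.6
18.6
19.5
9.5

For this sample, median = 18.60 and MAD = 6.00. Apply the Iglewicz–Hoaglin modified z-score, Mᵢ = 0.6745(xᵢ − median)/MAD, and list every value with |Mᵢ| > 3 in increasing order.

|Mᵢ| > 3 ⇔ |xᵢ − 18.60| > 3·6.00/0.6745 = 26.69.
So outliers lie outside [-8.09, 45.29].
51.7: M = 3.72 → outlier.

51.7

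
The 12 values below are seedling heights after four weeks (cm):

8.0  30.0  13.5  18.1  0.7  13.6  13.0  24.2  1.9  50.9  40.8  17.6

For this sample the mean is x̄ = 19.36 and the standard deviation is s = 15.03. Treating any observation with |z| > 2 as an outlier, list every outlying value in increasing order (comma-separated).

50.9

Cutoffs at x̄ ± 2s: 19.36 ± 2·15.03 = [-10.70, 49.42].
50.9: z = 2.10, |z| > 2 → outlier.
Every other value lies within [-10.70, 49.42].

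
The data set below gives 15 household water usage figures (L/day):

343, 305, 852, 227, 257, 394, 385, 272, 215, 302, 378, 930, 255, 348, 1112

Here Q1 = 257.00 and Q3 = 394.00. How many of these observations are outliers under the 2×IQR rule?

IQR = 137.00; fences at 257.00 − 274.00 = -17.00 and 394.00 + 274.00 = 668.00.
Outside the cutoffs: 852, 930, 1112.

3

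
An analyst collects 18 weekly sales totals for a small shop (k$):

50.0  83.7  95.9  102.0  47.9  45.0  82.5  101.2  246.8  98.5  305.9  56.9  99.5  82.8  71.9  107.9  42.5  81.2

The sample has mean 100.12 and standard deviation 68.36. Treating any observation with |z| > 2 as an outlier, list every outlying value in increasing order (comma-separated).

Cutoffs at x̄ ± 2s: 100.12 ± 2·68.36 = [-36.60, 236.84].
246.8: z = 2.15, |z| > 2 → outlier.
305.9: z = 3.01, |z| > 2 → outlier.
Every other value lies within [-36.60, 236.84].

246.8, 305.9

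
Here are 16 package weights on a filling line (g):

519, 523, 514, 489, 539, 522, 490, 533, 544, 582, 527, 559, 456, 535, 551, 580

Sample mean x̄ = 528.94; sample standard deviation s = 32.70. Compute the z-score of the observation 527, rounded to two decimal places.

z = (527 − 528.94) / 32.70 = -0.06.

-0.06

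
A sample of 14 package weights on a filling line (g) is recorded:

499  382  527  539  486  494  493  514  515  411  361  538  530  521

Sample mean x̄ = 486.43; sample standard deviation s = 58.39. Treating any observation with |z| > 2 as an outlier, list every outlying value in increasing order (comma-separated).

Cutoffs at x̄ ± 2s: 486.43 ± 2·58.39 = [369.65, 603.21].
361: z = -2.15, |z| > 2 → outlier.
Every other value lies within [369.65, 603.21].

361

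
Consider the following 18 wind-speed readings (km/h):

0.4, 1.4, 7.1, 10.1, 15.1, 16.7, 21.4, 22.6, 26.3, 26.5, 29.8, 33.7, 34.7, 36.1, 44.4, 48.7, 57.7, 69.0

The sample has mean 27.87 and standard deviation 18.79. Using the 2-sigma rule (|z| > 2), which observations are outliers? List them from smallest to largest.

Cutoffs at x̄ ± 2s: 27.87 ± 2·18.79 = [-9.71, 65.45].
69.0: z = 2.19, |z| > 2 → outlier.
Every other value lies within [-9.71, 65.45].

69.0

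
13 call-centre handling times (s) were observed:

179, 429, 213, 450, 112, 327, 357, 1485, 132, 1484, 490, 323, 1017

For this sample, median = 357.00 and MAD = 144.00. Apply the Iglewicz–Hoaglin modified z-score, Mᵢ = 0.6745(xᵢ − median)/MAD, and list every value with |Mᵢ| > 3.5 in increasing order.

|Mᵢ| > 3.5 ⇔ |xᵢ − 357.00| > 3.5·144.00/0.6745 = 747.22.
So outliers lie outside [-390.22, 1104.22].
1484: M = 5.28 → outlier.
1485: M = 5.28 → outlier.

1484, 1485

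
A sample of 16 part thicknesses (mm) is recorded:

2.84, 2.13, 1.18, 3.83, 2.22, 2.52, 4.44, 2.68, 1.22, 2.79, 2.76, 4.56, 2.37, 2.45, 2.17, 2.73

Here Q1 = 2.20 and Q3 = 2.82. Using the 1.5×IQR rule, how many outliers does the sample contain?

5

IQR = 0.62; fences at 2.20 − 0.93 = 1.27 and 2.82 + 0.93 = 3.75.
Outside the cutoffs: 1.18, 1.22, 3.83, 4.44, 4.56.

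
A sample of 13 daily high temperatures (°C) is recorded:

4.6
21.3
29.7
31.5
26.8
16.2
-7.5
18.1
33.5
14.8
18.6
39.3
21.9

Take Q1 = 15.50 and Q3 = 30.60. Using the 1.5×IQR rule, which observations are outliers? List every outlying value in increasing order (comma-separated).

-7.5

IQR = Q3 − Q1 = 30.60 − 15.50 = 15.10.
Lower fence = Q1 − 1.5·IQR = 15.50 − 22.65 = -7.15.
Upper fence = Q3 + 1.5·IQR = 30.60 + 22.65 = 53.25.
-7.5 < -7.15 → outlier.
All remaining values lie within [-7.15, 53.25].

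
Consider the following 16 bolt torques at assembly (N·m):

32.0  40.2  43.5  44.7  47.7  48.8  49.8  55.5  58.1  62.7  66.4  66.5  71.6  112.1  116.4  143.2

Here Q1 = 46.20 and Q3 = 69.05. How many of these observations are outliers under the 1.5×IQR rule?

3

IQR = 22.85; fences at 46.20 − 34.275 = 11.925 and 69.05 + 34.275 = 103.325.
Outside the cutoffs: 112.1, 116.4, 143.2.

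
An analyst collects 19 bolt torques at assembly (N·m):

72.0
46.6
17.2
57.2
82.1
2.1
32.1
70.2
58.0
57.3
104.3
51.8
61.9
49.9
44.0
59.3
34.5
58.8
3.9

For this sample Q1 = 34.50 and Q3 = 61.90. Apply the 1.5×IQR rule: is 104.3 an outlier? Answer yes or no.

IQR = Q3 − Q1 = 61.90 − 34.50 = 27.40.
Lower fence = Q1 − 1.5·IQR = 34.50 − 41.10 = -6.60.
Upper fence = Q3 + 1.5·IQR = 61.90 + 41.10 = 103.00.
104.3 lies above the upper fence.

yes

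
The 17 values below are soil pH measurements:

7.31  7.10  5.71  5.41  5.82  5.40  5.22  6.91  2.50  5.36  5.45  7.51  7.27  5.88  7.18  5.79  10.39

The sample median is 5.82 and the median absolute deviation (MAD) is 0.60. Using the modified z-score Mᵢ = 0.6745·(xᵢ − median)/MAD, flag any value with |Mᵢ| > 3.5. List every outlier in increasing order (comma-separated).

2.50, 10.39

|Mᵢ| > 3.5 ⇔ |xᵢ − 5.82| > 3.5·0.60/0.6745 = 3.11.
So outliers lie outside [2.71, 8.93].
2.50: M = -3.73 → outlier.
10.39: M = 5.14 → outlier.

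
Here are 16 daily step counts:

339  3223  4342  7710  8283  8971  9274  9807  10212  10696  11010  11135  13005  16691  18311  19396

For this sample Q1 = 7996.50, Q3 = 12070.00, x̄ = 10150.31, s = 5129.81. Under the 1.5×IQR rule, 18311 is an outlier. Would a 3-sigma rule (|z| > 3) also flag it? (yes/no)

no

z = (18311 − 10150.31) / 5129.81 = 1.59.
|z| = 1.59 ≤ 3.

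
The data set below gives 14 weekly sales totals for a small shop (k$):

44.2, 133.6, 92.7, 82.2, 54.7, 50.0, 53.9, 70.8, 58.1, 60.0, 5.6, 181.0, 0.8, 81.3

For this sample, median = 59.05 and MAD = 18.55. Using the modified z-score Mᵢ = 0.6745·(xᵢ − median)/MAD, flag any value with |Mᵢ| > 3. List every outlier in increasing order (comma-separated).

181.0

|Mᵢ| > 3 ⇔ |xᵢ − 59.05| > 3·18.55/0.6745 = 82.51.
So outliers lie outside [-23.46, 141.56].
181.0: M = 4.43 → outlier.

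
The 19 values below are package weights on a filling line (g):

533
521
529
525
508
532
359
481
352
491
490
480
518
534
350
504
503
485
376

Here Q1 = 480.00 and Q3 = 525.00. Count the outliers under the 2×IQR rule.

4

IQR = 45.00; fences at 480.00 − 90.00 = 390.00 and 525.00 + 90.00 = 615.00.
Outside the cutoffs: 350, 352, 359, 376.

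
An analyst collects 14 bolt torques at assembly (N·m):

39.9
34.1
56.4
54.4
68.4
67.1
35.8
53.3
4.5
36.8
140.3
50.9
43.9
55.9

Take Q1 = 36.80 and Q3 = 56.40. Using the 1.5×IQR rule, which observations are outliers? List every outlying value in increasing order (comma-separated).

IQR = Q3 − Q1 = 56.40 − 36.80 = 19.60.
Lower fence = Q1 − 1.5·IQR = 36.80 − 29.40 = 7.40.
Upper fence = Q3 + 1.5·IQR = 56.40 + 29.40 = 85.80.
4.5 < 7.40 → outlier.
140.3 > 85.80 → outlier.
All remaining values lie within [7.40, 85.80].

4.5, 140.3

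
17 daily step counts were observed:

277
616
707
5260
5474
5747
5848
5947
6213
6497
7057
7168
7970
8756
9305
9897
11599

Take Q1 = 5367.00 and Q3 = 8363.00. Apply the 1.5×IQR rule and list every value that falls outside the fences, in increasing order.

277, 616, 707

IQR = Q3 − Q1 = 8363.00 − 5367.00 = 2996.00.
Lower fence = Q1 − 1.5·IQR = 5367.00 − 4494.00 = 873.00.
Upper fence = Q3 + 1.5·IQR = 8363.00 + 4494.00 = 12857.00.
277 < 873.00 → outlier.
616 < 873.00 → outlier.
707 < 873.00 → outlier.
All remaining values lie within [873.00, 12857.00].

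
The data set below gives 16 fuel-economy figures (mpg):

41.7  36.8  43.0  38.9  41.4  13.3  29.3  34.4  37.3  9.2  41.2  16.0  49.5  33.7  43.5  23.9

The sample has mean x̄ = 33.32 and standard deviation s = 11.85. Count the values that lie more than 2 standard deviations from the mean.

1

Cutoffs: x̄ ± 2s = [9.62, 57.02].
Outside the cutoffs: 9.2.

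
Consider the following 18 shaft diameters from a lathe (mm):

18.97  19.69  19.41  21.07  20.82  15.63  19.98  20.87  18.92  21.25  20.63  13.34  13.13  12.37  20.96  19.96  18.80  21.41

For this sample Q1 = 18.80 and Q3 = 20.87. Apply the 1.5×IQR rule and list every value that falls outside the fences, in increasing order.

12.37, 13.13, 13.34, 15.63

IQR = Q3 − Q1 = 20.87 − 18.80 = 2.07.
Lower fence = Q1 − 1.5·IQR = 18.80 − 3.105 = 15.695.
Upper fence = Q3 + 1.5·IQR = 20.87 + 3.105 = 23.975.
12.37 < 15.695 → outlier.
13.13 < 15.695 → outlier.
13.34 < 15.695 → outlier.
15.63 < 15.695 → outlier.
All remaining values lie within [15.695, 23.975].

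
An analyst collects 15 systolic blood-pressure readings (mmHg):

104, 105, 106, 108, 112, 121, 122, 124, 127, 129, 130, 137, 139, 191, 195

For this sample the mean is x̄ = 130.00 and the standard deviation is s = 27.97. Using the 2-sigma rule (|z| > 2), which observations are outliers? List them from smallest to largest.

Cutoffs at x̄ ± 2s: 130.00 ± 2·27.97 = [74.06, 185.94].
191: z = 2.18, |z| > 2 → outlier.
195: z = 2.32, |z| > 2 → outlier.
Every other value lies within [74.06, 185.94].

191, 195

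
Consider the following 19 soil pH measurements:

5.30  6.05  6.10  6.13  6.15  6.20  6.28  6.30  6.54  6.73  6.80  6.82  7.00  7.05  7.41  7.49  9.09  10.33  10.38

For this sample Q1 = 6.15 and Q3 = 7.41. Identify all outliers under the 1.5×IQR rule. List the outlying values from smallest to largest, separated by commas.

IQR = Q3 − Q1 = 7.41 − 6.15 = 1.26.
Lower fence = Q1 − 1.5·IQR = 6.15 − 1.89 = 4.26.
Upper fence = Q3 + 1.5·IQR = 7.41 + 1.89 = 9.30.
10.33 > 9.30 → outlier.
10.38 > 9.30 → outlier.
All remaining values lie within [4.26, 9.30].

10.33, 10.38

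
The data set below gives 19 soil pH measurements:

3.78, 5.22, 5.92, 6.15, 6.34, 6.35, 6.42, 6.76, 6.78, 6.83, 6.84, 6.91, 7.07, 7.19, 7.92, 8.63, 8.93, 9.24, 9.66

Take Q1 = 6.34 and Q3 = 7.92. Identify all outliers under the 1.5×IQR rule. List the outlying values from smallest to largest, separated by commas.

IQR = Q3 − Q1 = 7.92 − 6.34 = 1.58.
Lower fence = Q1 − 1.5·IQR = 6.34 − 2.37 = 3.97.
Upper fence = Q3 + 1.5·IQR = 7.92 + 2.37 = 10.29.
3.78 < 3.97 → outlier.
All remaining values lie within [3.97, 10.29].

3.78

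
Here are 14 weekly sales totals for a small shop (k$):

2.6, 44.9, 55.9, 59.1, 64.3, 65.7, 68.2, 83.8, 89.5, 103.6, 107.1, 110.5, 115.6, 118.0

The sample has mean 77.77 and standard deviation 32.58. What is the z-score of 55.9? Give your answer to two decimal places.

z = (55.9 − 77.77) / 32.58 = -0.67.

-0.67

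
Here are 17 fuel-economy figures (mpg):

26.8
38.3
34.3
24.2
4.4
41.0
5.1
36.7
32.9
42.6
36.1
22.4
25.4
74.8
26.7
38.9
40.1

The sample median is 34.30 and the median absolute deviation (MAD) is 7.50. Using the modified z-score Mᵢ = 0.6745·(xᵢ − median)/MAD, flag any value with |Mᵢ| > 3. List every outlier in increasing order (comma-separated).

|Mᵢ| > 3 ⇔ |xᵢ − 34.30| > 3·7.50/0.6745 = 33.36.
So outliers lie outside [0.94, 67.66].
74.8: M = 3.64 → outlier.

74.8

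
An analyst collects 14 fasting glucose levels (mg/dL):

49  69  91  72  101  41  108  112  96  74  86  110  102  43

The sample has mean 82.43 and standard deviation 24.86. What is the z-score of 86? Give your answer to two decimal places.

z = (86 − 82.43) / 24.86 = 0.14.

0.14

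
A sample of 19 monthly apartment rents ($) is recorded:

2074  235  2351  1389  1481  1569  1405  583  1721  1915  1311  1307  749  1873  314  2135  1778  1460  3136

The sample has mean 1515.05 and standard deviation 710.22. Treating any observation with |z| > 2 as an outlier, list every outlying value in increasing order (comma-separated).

3136

Cutoffs at x̄ ± 2s: 1515.05 ± 2·710.22 = [94.61, 2935.49].
3136: z = 2.28, |z| > 2 → outlier.
Every other value lies within [94.61, 2935.49].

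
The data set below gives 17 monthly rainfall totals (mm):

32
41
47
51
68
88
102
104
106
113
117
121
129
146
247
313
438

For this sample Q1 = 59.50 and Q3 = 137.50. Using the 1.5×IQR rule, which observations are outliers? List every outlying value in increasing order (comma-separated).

IQR = Q3 − Q1 = 137.50 − 59.50 = 78.00.
Lower fence = Q1 − 1.5·IQR = 59.50 − 117.00 = -57.50.
Upper fence = Q3 + 1.5·IQR = 137.50 + 117.00 = 254.50.
313 > 254.50 → outlier.
438 > 254.50 → outlier.
All remaining values lie within [-57.50, 254.50].

313, 438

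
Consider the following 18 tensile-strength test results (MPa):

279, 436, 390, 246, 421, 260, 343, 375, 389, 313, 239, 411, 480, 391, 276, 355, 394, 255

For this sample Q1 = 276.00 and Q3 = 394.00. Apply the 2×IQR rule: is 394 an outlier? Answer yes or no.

no

IQR = Q3 − Q1 = 394.00 − 276.00 = 118.00.
Lower fence = Q1 − 2·IQR = 276.00 − 236.00 = 40.00.
Upper fence = Q3 + 2·IQR = 394.00 + 236.00 = 630.00.
394 lies within [40.00, 630.00].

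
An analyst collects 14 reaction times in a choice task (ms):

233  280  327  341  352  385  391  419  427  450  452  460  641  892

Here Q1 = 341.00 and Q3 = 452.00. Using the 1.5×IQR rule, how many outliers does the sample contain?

2

IQR = 111.00; fences at 341.00 − 166.50 = 174.50 and 452.00 + 166.50 = 618.50.
Outside the cutoffs: 641, 892.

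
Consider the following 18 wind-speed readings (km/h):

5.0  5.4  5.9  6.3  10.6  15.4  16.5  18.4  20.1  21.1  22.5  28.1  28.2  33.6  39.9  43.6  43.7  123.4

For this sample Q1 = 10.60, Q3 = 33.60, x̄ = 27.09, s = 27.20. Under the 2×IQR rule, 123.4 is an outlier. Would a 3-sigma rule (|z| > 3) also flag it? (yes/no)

yes

z = (123.4 − 27.09) / 27.20 = 3.54.
|z| = 3.54 > 3.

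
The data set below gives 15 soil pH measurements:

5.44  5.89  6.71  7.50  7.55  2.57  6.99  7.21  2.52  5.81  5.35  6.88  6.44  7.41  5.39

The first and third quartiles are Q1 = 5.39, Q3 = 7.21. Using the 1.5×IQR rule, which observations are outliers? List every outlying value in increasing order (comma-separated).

IQR = Q3 − Q1 = 7.21 − 5.39 = 1.82.
Lower fence = Q1 − 1.5·IQR = 5.39 − 2.73 = 2.66.
Upper fence = Q3 + 1.5·IQR = 7.21 + 2.73 = 9.94.
2.52 < 2.66 → outlier.
2.57 < 2.66 → outlier.
All remaining values lie within [2.66, 9.94].

2.52, 2.57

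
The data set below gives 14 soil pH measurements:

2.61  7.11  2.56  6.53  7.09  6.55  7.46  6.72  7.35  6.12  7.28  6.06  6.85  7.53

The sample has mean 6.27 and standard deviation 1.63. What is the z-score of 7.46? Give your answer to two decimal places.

z = (7.46 − 6.27) / 1.63 = 0.73.

0.73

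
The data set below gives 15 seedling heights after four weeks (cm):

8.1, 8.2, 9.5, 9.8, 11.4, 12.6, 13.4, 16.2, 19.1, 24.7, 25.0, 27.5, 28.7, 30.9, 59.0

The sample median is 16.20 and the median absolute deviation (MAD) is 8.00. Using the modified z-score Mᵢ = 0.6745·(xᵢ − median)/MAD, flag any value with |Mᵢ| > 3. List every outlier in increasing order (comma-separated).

|Mᵢ| > 3 ⇔ |xᵢ − 16.20| > 3·8.00/0.6745 = 35.58.
So outliers lie outside [-19.38, 51.78].
59.0: M = 3.61 → outlier.

59.0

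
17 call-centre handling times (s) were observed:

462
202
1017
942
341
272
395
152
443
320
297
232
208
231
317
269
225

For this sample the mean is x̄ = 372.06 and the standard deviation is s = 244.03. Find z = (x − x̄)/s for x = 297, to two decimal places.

-0.31

z = (297 − 372.06) / 244.03 = -0.31.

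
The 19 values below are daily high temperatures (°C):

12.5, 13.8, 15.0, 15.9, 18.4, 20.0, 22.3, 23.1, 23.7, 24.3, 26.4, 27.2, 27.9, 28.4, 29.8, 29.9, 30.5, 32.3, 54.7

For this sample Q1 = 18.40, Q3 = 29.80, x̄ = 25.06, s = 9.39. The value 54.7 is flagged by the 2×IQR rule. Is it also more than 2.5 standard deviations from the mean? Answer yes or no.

yes

z = (54.7 − 25.06) / 9.39 = 3.16.
|z| = 3.16 > 2.5.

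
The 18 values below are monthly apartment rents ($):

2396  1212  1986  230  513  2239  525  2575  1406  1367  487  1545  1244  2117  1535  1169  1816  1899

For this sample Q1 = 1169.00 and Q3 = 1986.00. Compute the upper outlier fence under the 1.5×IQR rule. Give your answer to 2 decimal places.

IQR = Q3 − Q1 = 1986.00 − 1169.00 = 817.00.
Lower fence = Q1 − 1.5·IQR = 1169.00 − 1225.50 = -56.50.
Upper fence = Q3 + 1.5·IQR = 1986.00 + 1225.50 = 3211.50.

3211.50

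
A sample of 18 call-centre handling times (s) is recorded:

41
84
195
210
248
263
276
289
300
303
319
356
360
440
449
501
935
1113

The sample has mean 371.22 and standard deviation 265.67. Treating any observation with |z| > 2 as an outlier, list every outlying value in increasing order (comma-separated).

935, 1113

Cutoffs at x̄ ± 2s: 371.22 ± 2·265.67 = [-160.12, 902.56].
935: z = 2.12, |z| > 2 → outlier.
1113: z = 2.79, |z| > 2 → outlier.
Every other value lies within [-160.12, 902.56].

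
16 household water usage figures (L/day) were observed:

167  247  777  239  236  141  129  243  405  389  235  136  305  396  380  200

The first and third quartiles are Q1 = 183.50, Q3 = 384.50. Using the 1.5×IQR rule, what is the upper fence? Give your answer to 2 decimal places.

686.00

IQR = Q3 − Q1 = 384.50 − 183.50 = 201.00.
Lower fence = Q1 − 1.5·IQR = 183.50 − 301.50 = -118.00.
Upper fence = Q3 + 1.5·IQR = 384.50 + 301.50 = 686.00.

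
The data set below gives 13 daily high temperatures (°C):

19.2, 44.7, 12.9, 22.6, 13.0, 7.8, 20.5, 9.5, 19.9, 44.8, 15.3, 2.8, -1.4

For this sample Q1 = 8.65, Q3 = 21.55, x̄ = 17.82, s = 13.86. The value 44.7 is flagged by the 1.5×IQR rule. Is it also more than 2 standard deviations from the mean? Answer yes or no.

no

z = (44.7 − 17.82) / 13.86 = 1.94.
|z| = 1.94 ≤ 2.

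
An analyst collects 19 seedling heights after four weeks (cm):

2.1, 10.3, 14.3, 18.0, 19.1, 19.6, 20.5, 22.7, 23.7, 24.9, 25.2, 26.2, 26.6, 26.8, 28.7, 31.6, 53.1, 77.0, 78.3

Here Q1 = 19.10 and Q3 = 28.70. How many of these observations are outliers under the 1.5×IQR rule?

IQR = 9.60; fences at 19.10 − 14.40 = 4.70 and 28.70 + 14.40 = 43.10.
Outside the cutoffs: 2.1, 53.1, 77.0, 78.3.

4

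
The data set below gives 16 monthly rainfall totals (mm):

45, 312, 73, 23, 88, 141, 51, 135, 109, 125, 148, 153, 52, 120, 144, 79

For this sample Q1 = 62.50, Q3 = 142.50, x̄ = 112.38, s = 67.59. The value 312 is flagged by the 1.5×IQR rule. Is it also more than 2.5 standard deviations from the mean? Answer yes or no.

z = (312 − 112.38) / 67.59 = 2.95.
|z| = 2.95 > 2.5.

yes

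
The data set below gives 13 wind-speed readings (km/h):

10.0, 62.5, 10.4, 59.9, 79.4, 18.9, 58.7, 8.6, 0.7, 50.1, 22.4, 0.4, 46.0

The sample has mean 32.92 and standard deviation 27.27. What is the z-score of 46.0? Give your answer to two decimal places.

0.48

z = (46.0 − 32.92) / 27.27 = 0.48.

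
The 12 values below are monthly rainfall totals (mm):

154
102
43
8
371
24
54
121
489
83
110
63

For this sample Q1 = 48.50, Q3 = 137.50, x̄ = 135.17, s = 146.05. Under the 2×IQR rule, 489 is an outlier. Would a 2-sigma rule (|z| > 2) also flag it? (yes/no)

yes

z = (489 − 135.17) / 146.05 = 2.42.
|z| = 2.42 > 2.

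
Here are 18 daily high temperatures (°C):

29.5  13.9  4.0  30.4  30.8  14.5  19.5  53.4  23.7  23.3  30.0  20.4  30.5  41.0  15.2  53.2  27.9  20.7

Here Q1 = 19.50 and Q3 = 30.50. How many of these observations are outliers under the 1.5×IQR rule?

IQR = 11.00; fences at 19.50 − 16.50 = 3.00 and 30.50 + 16.50 = 47.00.
Outside the cutoffs: 53.2, 53.4.

2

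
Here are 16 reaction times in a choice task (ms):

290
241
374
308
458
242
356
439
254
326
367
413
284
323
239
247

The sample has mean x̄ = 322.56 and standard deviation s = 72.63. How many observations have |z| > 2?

Cutoffs: x̄ ± 2s = [177.30, 467.82].
Every value lies within the cutoffs.

0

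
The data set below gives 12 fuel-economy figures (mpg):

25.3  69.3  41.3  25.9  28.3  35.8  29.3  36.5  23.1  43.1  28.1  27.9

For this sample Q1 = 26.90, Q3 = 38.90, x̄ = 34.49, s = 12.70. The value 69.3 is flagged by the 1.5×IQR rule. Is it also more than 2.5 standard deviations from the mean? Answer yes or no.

yes

z = (69.3 − 34.49) / 12.70 = 2.74.
|z| = 2.74 > 2.5.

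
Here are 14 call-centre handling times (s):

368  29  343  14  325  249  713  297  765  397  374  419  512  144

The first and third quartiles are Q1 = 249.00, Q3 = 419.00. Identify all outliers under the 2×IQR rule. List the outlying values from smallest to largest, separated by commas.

IQR = Q3 − Q1 = 419.00 − 249.00 = 170.00.
Lower fence = Q1 − 2·IQR = 249.00 − 340.00 = -91.00.
Upper fence = Q3 + 2·IQR = 419.00 + 340.00 = 759.00.
765 > 759.00 → outlier.
All remaining values lie within [-91.00, 759.00].

765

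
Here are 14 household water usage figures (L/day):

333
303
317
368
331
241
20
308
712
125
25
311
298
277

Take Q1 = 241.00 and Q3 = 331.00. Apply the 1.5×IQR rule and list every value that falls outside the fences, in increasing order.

IQR = Q3 − Q1 = 331.00 − 241.00 = 90.00.
Lower fence = Q1 − 1.5·IQR = 241.00 − 135.00 = 106.00.
Upper fence = Q3 + 1.5·IQR = 331.00 + 135.00 = 466.00.
20 < 106.00 → outlier.
25 < 106.00 → outlier.
712 > 466.00 → outlier.
All remaining values lie within [106.00, 466.00].

20, 25, 712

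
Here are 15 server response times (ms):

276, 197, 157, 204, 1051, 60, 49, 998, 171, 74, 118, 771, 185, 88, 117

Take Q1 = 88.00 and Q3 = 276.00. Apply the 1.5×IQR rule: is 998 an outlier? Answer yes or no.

IQR = Q3 − Q1 = 276.00 − 88.00 = 188.00.
Lower fence = Q1 − 1.5·IQR = 88.00 − 282.00 = -194.00.
Upper fence = Q3 + 1.5·IQR = 276.00 + 282.00 = 558.00.
998 lies above the upper fence.

yes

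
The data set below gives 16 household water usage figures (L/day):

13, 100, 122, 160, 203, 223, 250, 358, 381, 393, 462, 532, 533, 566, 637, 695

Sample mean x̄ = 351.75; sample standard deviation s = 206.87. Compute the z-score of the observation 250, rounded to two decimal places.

z = (250 − 351.75) / 206.87 = -0.49.

-0.49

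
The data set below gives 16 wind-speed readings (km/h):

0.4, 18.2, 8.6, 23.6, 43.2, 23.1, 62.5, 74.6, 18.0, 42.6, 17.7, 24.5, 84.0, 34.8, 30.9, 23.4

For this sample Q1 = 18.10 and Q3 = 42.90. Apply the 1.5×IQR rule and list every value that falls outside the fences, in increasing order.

84.0

IQR = Q3 − Q1 = 42.90 − 18.10 = 24.80.
Lower fence = Q1 − 1.5·IQR = 18.10 − 37.20 = -19.10.
Upper fence = Q3 + 1.5·IQR = 42.90 + 37.20 = 80.10.
84.0 > 80.10 → outlier.
All remaining values lie within [-19.10, 80.10].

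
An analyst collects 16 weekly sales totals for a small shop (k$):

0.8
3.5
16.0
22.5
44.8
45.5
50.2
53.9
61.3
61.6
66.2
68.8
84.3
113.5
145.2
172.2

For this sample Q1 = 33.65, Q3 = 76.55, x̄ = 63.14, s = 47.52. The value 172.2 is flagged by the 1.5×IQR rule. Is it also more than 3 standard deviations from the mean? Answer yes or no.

z = (172.2 − 63.14) / 47.52 = 2.30.
|z| = 2.30 ≤ 3.

no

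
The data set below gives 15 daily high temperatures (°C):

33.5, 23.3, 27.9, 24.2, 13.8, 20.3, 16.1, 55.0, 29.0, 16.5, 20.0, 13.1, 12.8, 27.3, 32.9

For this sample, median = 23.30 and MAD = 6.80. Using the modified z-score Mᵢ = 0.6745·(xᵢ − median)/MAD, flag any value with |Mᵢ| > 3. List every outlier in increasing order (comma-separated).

55.0

|Mᵢ| > 3 ⇔ |xᵢ − 23.30| > 3·6.80/0.6745 = 30.24.
So outliers lie outside [-6.94, 53.54].
55.0: M = 3.14 → outlier.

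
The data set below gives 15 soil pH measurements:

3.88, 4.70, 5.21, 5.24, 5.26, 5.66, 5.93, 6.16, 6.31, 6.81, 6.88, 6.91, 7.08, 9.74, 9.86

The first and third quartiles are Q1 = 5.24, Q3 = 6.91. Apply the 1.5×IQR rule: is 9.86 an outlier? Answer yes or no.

IQR = Q3 − Q1 = 6.91 − 5.24 = 1.67.
Lower fence = Q1 − 1.5·IQR = 5.24 − 2.505 = 2.735.
Upper fence = Q3 + 1.5·IQR = 6.91 + 2.505 = 9.415.
9.86 lies above the upper fence.

yes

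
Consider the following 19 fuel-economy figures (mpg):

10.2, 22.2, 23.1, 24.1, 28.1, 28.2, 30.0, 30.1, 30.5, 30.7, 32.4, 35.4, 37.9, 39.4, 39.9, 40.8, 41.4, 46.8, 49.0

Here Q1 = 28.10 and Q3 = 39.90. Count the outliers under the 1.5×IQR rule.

1

IQR = 11.80; fences at 28.10 − 17.70 = 10.40 and 39.90 + 17.70 = 57.60.
Outside the cutoffs: 10.2.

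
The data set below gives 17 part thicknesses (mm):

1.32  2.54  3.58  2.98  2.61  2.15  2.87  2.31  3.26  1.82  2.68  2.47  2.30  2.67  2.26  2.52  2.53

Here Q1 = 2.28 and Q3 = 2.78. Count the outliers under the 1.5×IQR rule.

IQR = 0.50; fences at 2.28 − 0.75 = 1.53 and 2.78 + 0.75 = 3.53.
Outside the cutoffs: 1.32, 3.58.

2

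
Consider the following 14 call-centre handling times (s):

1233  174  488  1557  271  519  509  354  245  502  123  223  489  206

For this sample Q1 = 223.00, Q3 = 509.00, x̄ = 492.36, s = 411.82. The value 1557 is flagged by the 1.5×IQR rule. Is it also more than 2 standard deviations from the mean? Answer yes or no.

yes

z = (1557 − 492.36) / 411.82 = 2.59.
|z| = 2.59 > 2.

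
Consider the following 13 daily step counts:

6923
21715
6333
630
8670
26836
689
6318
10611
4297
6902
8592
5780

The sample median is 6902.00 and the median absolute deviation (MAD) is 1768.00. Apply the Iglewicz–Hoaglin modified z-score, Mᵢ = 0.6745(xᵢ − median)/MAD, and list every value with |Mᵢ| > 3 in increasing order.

|Mᵢ| > 3 ⇔ |xᵢ − 6902.00| > 3·1768.00/0.6745 = 7863.60.
So outliers lie outside [-961.60, 14765.60].
21715: M = 5.65 → outlier.
26836: M = 7.60 → outlier.

21715, 26836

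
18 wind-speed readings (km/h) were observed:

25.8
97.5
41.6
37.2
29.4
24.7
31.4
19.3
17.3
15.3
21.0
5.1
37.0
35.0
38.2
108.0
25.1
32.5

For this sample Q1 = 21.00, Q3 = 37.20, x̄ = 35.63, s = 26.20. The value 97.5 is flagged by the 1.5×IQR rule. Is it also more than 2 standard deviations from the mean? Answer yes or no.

yes

z = (97.5 − 35.63) / 26.20 = 2.36.
|z| = 2.36 > 2.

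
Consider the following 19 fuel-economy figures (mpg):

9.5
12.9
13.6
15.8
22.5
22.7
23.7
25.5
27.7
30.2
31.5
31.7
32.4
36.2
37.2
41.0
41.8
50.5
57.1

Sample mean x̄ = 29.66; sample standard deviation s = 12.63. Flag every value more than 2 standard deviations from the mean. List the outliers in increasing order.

Cutoffs at x̄ ± 2s: 29.66 ± 2·12.63 = [4.40, 54.92].
57.1: z = 2.17, |z| > 2 → outlier.
Every other value lies within [4.40, 54.92].

57.1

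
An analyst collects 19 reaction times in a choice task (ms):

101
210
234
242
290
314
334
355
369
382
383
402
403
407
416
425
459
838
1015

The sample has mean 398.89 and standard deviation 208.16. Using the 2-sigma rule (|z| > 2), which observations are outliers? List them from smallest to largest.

838, 1015

Cutoffs at x̄ ± 2s: 398.89 ± 2·208.16 = [-17.43, 815.21].
838: z = 2.11, |z| > 2 → outlier.
1015: z = 2.96, |z| > 2 → outlier.
Every other value lies within [-17.43, 815.21].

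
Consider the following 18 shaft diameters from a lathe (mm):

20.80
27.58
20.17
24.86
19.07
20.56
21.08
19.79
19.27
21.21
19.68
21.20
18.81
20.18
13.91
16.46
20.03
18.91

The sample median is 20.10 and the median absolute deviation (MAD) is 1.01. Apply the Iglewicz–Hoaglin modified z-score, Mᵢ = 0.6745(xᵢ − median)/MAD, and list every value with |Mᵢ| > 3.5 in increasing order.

|Mᵢ| > 3.5 ⇔ |xᵢ − 20.10| > 3.5·1.01/0.6745 = 5.24.
So outliers lie outside [14.86, 25.34].
13.91: M = -4.13 → outlier.
27.58: M = 5.00 → outlier.

13.91, 27.58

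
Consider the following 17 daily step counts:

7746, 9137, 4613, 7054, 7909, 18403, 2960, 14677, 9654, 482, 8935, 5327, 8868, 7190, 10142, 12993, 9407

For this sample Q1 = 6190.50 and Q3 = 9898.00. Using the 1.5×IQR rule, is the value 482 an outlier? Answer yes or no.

yes

IQR = Q3 − Q1 = 9898.00 − 6190.50 = 3707.50.
Lower fence = Q1 − 1.5·IQR = 6190.50 − 5561.25 = 629.25.
Upper fence = Q3 + 1.5·IQR = 9898.00 + 5561.25 = 15459.25.
482 lies below the lower fence.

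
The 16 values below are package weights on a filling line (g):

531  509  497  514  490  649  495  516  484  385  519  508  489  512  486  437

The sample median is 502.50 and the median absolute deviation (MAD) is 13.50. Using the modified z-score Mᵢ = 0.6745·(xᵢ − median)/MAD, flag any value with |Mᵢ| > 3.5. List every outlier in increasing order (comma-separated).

385, 649

|Mᵢ| > 3.5 ⇔ |xᵢ − 502.50| > 3.5·13.50/0.6745 = 70.05.
So outliers lie outside [432.45, 572.55].
385: M = -5.87 → outlier.
649: M = 7.32 → outlier.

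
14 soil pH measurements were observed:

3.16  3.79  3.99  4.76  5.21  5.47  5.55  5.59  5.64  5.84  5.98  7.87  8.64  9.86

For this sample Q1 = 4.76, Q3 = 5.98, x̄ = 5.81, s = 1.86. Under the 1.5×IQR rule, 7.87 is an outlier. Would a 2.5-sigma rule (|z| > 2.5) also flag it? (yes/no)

no

z = (7.87 − 5.81) / 1.86 = 1.11.
|z| = 1.11 ≤ 2.5.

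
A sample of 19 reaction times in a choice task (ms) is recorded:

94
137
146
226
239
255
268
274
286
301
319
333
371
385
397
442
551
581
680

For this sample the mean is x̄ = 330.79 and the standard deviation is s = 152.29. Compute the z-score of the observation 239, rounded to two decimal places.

-0.60

z = (239 − 330.79) / 152.29 = -0.60.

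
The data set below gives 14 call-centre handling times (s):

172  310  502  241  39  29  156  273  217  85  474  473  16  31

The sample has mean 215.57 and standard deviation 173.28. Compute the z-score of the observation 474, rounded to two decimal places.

z = (474 − 215.57) / 173.28 = 1.49.

1.49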